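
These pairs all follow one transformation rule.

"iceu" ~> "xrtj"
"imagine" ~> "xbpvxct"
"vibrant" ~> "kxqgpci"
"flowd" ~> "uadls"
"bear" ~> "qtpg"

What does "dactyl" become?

sprina

The pattern: shift every letter 11 places backward in the alphabet (wrapping around).
Doing the same to "dactyl": "sprina".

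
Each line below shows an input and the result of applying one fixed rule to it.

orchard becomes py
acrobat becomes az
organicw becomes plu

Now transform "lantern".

yc

Each output is the input with this applied: keep one character in every 3, starting at position 2 (positions 2nd, 5th, 8th, ...), then shift every letter 2 places backward in the alphabet (wrapping around).
For "lantern", step one produces "ae"; step two turns that into "yc".
(Check on "organicw": → "rnw" → "plu" ✓)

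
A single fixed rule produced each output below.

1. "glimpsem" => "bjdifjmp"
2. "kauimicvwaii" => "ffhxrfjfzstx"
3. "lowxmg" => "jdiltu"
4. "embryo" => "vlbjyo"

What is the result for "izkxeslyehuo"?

In each case the input is transformed by: move the last 2 characters to the front (rotate right by 2), then shift every letter 3 places backward in the alphabet (wrapping around).
Applying both steps to "izkxeslyehuo": "uoizkxeslyeh", then "rlfwhubpivbe".

rlfwhubpivbe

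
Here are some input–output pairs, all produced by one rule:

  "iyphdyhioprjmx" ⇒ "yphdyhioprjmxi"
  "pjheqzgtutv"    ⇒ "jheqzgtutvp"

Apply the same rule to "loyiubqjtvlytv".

The rule is to move the first character to the end.
On "loyiubqjtvlytv" that produces "oyiubqjtvlytvl".

oyiubqjtvlytvl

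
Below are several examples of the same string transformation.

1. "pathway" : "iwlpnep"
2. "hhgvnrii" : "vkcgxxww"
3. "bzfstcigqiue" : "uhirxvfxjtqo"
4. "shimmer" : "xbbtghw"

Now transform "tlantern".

pcitgcia

Rule — move the first 2 characters to the end (rotate left by 2), then shift every letter 11 places backward in the alphabet (wrapping around).
"tlantern" → "pcitgcia".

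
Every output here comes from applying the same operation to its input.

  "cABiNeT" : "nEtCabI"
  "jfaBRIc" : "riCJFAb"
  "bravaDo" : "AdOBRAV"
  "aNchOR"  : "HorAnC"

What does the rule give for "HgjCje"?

Rule — move the last 3 characters to the front (rotate right by 3), then flip the case of every letter.
Applying both steps to "HgjCje": "CjeHgj", then "cJEhGJ".

cJEhGJ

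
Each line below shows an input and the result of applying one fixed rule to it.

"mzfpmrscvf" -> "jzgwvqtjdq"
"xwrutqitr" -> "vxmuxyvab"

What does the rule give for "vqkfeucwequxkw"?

In each case the input is transformed by: shift every letter 4 places forward in the alphabet (wrapping around), then reverse the string.
Starting from "vqkfeucwequxkw": after the first operation, "zuojiygaiuyboa"; after the second, "aobyuiagyijouz".

aobyuiagyijouz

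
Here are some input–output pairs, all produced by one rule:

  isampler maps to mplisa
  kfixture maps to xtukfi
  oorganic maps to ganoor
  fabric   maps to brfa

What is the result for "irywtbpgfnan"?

bpgfnirywt

In each case the input is transformed by: delete the last 2 characters, then swap the front and back halves of the string.
"irywtbpgfnan" → "irywtbpgfn" → "bpgfnirywt".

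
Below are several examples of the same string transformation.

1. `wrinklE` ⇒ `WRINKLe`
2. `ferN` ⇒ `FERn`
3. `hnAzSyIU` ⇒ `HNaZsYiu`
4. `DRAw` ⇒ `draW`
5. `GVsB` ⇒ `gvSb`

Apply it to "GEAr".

geaR

The pattern: flip the case of every letter.
So "GEAr" becomes "geaR".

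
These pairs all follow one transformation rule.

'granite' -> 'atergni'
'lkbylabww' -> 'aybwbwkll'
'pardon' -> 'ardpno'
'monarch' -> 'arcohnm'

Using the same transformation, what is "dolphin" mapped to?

Rule — sort the characters into alphabetical order, then take characters alternately from the front and the back (1st, last, 2nd, 2nd-last, ...).
Working it through for "dolphin": intermediate "dhilnop", final "dphoinl".

dphoinl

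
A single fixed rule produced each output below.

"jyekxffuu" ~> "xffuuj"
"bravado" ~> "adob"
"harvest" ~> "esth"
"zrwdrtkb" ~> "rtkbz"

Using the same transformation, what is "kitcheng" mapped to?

hengk

In each case the input is transformed by: move the first character to the end, then delete the first 3 characters.
Working it through for "kitcheng": intermediate "itchengk", final "hengk".
(Check on "zrwdrtkb": → "rwdrtkbz" → "rtkbz" ✓)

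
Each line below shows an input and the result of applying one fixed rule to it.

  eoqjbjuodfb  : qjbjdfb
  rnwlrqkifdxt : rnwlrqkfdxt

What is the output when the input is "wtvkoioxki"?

The pattern: remove every vowel.
For "wtvkoioxki" the result is "wtvkxk".

wtvkxk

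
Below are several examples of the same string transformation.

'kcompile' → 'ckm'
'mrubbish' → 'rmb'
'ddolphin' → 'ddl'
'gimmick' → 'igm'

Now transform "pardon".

apd

The rule is to swap each adjacent pair of characters (1↔2, 3↔4, ...), then keep only the first 3 characters.
Applying both steps to "pardon": "apdrno", then "apd".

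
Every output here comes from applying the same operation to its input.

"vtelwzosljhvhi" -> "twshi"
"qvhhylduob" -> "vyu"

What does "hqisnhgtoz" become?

Each output is the input with this applied: keep one character in every 3, starting at position 2 (positions 2nd, 5th, 8th, ...).
So "hqisnhgtoz" becomes "qnt".

qnt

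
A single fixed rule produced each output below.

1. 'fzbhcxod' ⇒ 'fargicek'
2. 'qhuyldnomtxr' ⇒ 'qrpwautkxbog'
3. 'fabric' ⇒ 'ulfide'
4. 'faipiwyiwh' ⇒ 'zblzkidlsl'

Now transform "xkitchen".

fkhqanlw

What's happening: shift every letter 3 places forward in the alphabet (wrapping around), then swap the front and back halves of the string.
Applying that to "xkitchen" gives "fkhqanlw".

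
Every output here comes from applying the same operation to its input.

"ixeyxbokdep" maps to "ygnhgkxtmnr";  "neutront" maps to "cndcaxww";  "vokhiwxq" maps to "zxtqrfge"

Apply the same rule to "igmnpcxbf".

The rule is to swap the first and last characters, then shift every letter 9 places forward in the alphabet (wrapping around).
Starting from "igmnpcxbf": after the first operation, "fgmnpcxbi"; after the second, "opvwylgkr".

opvwylgkr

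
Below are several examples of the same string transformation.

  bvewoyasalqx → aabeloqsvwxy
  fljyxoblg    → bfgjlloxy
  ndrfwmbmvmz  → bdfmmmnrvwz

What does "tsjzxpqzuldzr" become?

In each case the input is transformed by: sort the characters into alphabetical order.
Applying that to "tsjzxpqzuldzr" gives "djlpqrstuxzzz".

djlpqrstuxzzz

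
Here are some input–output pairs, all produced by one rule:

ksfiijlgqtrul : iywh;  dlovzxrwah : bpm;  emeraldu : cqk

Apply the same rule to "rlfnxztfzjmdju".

bnvck

The pattern: keep one character in every 3, starting at position 2 (positions 2nd, 5th, 8th, ...), then shift every letter 10 places backward in the alphabet (wrapping around).
On "rlfnxztfzjmdju": the first step gives "lxfmu", and the second then gives "bnvck".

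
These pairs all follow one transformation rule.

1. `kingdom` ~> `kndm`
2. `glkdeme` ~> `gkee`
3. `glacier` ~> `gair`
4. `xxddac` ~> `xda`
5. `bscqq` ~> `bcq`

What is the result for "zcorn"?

In each case the input is transformed by: keep every other character starting from the first (positions 1st, 3rd, 5th, ...).
"zcorn" → "zon".

zon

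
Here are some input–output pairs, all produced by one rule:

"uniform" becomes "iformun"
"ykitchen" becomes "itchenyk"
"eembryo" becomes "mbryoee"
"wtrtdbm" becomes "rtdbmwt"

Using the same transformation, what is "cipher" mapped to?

Rule — move the first 2 characters to the end (rotate left by 2).
Applying that to "cipher" gives "pherci".

pherci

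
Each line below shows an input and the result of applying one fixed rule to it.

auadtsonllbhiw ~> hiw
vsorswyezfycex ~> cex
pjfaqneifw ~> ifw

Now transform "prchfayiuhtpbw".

pbw

Rule — keep only the last 3 characters.
Applying that to "prchfayiuhtpbw" gives "pbw".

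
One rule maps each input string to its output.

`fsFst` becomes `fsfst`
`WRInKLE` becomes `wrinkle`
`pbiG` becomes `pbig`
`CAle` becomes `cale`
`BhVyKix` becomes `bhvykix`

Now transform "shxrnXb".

The pattern: convert every letter to lowercase.
Doing the same to "shxrnXb": "shxrnxb".

shxrnxb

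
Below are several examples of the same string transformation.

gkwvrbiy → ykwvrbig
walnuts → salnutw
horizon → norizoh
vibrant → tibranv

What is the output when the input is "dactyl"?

What's happening: swap the first and last characters.
So "dactyl" becomes "lactyd".

lactyd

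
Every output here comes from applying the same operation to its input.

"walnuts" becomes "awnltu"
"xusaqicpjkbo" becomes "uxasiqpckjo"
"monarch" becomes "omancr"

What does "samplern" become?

The transformation: swap each adjacent pair of characters (1↔2, 3↔4, ...), then delete the last character.
Starting from "samplern": after the first operation, "aspmelnr"; after the second, "aspmeln".

aspmeln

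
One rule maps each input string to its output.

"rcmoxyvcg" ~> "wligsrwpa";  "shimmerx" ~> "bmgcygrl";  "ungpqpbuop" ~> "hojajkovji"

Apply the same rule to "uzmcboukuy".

towgiveoso

Each output is the input with this applied: swap each adjacent pair of characters (1↔2, 3↔4, ...), then shift every letter 6 places backward in the alphabet (wrapping around).
Doing the same to "uzmcboukuy": "towgiveoso".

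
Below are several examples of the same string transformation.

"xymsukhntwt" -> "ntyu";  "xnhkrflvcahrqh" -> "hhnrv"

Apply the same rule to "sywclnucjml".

clyl

The transformation: keep one character in every 3, starting at position 2 (positions 2nd, 5th, 8th, ...), then move the last 2 characters to the front (rotate right by 2).
"sywclnucjml" → "ylcl" → "clyl".
(Check on "xnhkrflvcahrqh": → "nrvhh" → "hhnrv" ✓)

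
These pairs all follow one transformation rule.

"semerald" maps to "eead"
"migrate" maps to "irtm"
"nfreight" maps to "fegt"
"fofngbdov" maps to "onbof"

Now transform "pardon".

adn

Looking at the pairs, the operation is to move the first character to the end, then keep every other character starting from the first (positions 1st, 3rd, 5th, ...).
For "pardon", step one produces "ardonp"; step two turns that into "adn".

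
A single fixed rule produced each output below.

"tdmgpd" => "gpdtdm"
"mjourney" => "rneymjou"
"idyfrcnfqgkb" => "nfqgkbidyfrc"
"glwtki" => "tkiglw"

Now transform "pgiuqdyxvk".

The pattern: swap the front and back halves of the string.
"pgiuqdyxvk" → "dyxvkpgiuq".

dyxvkpgiuq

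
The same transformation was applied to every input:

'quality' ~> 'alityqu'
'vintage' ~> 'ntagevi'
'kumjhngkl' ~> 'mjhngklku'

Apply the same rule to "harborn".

rbornha

The rule is to move the first 2 characters to the end (rotate left by 2).
"harborn" → "rbornha".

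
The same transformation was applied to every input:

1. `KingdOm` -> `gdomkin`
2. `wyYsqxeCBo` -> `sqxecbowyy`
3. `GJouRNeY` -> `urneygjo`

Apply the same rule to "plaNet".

netpla

Each output is the input with this applied: move the first 3 characters to the end (rotate left by 3), then convert every letter to lowercase.
For "plaNet", step one produces "Netpla"; step two turns that into "netpla".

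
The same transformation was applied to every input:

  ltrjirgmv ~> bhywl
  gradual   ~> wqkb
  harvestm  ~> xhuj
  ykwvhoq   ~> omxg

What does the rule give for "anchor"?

qse

The pattern: keep every other character starting from the first (positions 1st, 3rd, 5th, ...), then shift every letter 10 places backward in the alphabet (wrapping around).
Starting from "anchor": after the first operation, "aco"; after the second, "qse".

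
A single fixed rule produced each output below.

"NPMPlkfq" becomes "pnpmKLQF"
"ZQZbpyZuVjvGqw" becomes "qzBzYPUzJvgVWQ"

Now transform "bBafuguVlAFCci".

The transformation: swap each adjacent pair of characters (1↔2, 3↔4, ...), then flip the case of every letter.
For "bBafuguVlAFCci", step one produces "BbfaguVuAlCFic"; step two turns that into "bBFAGUvUaLcfIC".

bBFAGUvUaLcfIC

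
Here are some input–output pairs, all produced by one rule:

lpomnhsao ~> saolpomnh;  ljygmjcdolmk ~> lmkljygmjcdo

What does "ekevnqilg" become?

The rule is to move the last 3 characters to the front (rotate right by 3).
For "ekevnqilg" the result is "ilgekevnq".

ilgekevnq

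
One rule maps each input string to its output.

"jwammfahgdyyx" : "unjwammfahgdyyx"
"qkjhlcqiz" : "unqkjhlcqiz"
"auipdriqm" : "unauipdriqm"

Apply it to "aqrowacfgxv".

unaqrowacfgxv

The pattern: prepend "un".
Applying that to "aqrowacfgxv" gives "unaqrowacfgxv".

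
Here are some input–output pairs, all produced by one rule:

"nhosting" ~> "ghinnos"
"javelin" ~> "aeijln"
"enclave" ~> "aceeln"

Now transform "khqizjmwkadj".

adhijjkkmqw

The transformation: sort the characters into alphabetical order, then delete the last character.
"khqizjmwkadj" → "adhijjkkmqwz" → "adhijjkkmqw".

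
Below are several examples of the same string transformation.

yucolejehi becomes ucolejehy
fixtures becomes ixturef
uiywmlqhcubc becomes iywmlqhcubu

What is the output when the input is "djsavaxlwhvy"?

What's happening: delete the last character, then move the first character to the end.
Applying both steps to "djsavaxlwhvy": "djsavaxlwhv", then "jsavaxlwhvd".

jsavaxlwhvd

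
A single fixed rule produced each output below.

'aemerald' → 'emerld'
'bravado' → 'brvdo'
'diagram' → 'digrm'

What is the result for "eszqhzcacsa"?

eszqhzccs

The rule is to remove every "a".
So "eszqhzcacsa" becomes "eszqhzccs".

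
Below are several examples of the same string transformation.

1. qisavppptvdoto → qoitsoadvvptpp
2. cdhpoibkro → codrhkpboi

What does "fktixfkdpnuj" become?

What's happening: take characters alternately from the front and the back (1st, last, 2nd, 2nd-last, ...).
Applying that to "fktixfkdpnuj" gives "fjkutnipxdfk".

fjkutnipxdfk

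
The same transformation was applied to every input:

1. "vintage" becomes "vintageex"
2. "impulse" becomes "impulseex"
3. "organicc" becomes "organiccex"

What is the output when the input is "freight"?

freightex

Rule — append "ex".
Applying that to "freight" gives "freightex".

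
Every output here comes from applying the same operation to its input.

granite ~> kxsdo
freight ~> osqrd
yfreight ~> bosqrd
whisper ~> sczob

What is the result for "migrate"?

Each output is the input with this applied: delete the first 2 characters, then shift every letter 10 places forward in the alphabet (wrapping around).
Starting from "migrate": after the first operation, "grate"; after the second, "qbkdo".

qbkdo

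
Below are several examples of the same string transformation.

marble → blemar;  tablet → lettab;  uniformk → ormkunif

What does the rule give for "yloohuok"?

Rule — swap the front and back halves of the string.
For "yloohuok" the result is "huokyloo".

huokyloo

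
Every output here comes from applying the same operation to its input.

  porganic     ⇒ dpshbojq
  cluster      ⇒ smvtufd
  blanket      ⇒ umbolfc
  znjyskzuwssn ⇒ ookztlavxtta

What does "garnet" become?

ubsofh

The transformation: swap the first and last characters, then shift every letter 1 place forward in the alphabet (wrapping around).
Applying both steps to "garnet": "tarneg", then "ubsofh".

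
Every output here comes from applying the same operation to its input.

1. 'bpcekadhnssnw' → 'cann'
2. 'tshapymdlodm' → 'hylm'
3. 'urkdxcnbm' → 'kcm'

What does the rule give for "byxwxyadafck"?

The transformation: keep one character in every 3, starting at position 3 (positions 3rd, 6th, 9th, ...).
On "byxwxyadafck" that produces "xyak".

xyak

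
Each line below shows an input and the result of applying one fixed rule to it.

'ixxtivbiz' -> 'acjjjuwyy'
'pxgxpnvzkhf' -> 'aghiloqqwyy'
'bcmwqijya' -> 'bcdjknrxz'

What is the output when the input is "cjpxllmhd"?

Rule — shift every letter 1 place forward in the alphabet (wrapping around), then sort the characters into alphabetical order.
Applying both steps to "cjpxllmhd": "dkqymmnie", then "deikmmnqy".

deikmmnqy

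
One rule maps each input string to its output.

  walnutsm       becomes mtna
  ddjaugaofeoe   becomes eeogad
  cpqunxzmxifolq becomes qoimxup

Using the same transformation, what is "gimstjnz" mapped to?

zjsi

Looking at the pairs, the operation is to keep every other character starting from the second (positions 2nd, 4th, 6th, ...), then reverse the string.
Applying both steps to "gimstjnz": "isjz", then "zjsi".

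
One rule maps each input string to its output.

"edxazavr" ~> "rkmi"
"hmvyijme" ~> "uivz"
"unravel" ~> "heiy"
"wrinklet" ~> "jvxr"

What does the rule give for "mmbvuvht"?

zohu

The pattern: shift every letter 13 places forward in the alphabet (wrapping around) — i.e. ROT13, then keep every other character starting from the first (positions 1st, 3rd, 5th, ...).
Applying both steps to "mmbvuvht": "zzoihiug", then "zohu".
(Check on "edxazavr": → "rqknmnie" → "rkmi" ✓)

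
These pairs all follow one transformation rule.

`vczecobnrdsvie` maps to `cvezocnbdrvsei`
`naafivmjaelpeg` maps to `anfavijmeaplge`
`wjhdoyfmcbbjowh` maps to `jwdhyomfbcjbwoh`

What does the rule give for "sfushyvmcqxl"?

fssuyhmvqclx

Rule — swap each adjacent pair of characters (1↔2, 3↔4, ...).
So "sfushyvmcqxl" becomes "fssuyhmvqclx".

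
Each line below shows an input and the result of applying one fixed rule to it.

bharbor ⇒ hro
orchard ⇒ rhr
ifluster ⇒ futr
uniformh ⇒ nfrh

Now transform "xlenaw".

In each case the input is transformed by: keep every other character starting from the second (positions 2nd, 4th, 6th, ...).
So "xlenaw" becomes "lnw".

lnw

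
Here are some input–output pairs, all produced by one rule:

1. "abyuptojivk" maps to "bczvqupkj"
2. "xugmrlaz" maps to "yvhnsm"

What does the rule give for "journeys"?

The transformation: delete the last 2 characters, then shift every letter 1 place forward in the alphabet (wrapping around).
For "journeys", step one produces "journe"; step two turns that into "kpvsof".

kpvsof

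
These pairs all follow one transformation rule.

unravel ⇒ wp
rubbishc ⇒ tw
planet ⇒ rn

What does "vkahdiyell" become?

xm

Each output is the input with this applied: shift every letter 2 places forward in the alphabet (wrapping around), then keep only the first 2 characters.
For "vkahdiyell", step one produces "xmcjfkagnn"; step two turns that into "xm".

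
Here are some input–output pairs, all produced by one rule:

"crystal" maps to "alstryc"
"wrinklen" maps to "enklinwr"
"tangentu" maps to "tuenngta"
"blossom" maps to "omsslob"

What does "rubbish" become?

Looking at the pairs, the operation is to reverse the string, then swap each adjacent pair of characters (1↔2, 3↔4, ...).
On "rubbish" that produces "shbiubr".

shbiubr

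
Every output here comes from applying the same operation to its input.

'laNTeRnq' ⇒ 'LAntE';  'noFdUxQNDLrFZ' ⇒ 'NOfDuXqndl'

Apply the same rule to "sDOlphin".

SdoLP

What's happening: delete the last 3 characters, then flip the case of every letter.
On "sDOlphin": the first step gives "sDOlp", and the second then gives "SdoLP".
(Check on "laNTeRnq": → "laNTe" → "LAntE" ✓)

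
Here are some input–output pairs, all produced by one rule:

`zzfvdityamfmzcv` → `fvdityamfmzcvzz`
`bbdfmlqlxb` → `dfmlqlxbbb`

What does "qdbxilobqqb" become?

bxilobqqbqd

The pattern: move the first 2 characters to the end (rotate left by 2).
On "qdbxilobqqb" that produces "bxilobqqbqd".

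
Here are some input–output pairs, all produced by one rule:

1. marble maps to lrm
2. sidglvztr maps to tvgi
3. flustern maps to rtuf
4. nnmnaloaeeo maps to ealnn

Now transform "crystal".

asr

Looking at the pairs, the operation is to reverse the string, then keep every other character starting from the second (positions 2nd, 4th, 6th, ...).
Applying both steps to "crystal": "latsyrc", then "asr".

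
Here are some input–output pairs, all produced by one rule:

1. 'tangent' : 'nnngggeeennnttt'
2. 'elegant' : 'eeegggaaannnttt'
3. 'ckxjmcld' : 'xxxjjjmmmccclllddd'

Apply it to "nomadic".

The rule is to delete the first 2 characters, then repeat every character 3 times.
Working it through for "nomadic": intermediate "madic", final "mmmaaadddiiiccc".

mmmaaadddiiiccc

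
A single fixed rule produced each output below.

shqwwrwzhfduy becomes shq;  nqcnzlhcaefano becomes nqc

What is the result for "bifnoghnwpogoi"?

bif

What's happening: keep only the first 3 characters.
"bifnoghnwpogoi" → "bif".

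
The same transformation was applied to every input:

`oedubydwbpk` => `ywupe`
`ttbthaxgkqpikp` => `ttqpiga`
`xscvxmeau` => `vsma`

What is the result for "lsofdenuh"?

usfe

What's happening: keep every other character starting from the second (positions 2nd, 4th, 6th, ...), then sort the characters into reverse alphabetical order.
"lsofdenuh" → "usfe".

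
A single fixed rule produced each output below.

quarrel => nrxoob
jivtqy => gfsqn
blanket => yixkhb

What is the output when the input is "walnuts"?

txikrq

Each output is the input with this applied: shift every letter 3 places backward in the alphabet (wrapping around), then delete the last character.
Applying both steps to "walnuts": "txikrqp", then "txikrq".
(Check on "blanket": → "yixkhbq" → "yixkhb" ✓)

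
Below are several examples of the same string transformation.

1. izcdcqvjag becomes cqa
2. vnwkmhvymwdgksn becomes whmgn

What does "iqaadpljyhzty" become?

Each output is the input with this applied: keep one character in every 3, starting at position 3 (positions 3rd, 6th, 9th, ...).
Applying that to "iqaadpljyhzty" gives "apyt".

apyt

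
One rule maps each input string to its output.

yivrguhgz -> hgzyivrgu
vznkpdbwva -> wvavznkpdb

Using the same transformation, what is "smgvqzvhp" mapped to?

vhpsmgvqz

What's happening: move the last 3 characters to the front (rotate right by 3).
Doing the same to "smgvqzvhp": "vhpsmgvqz".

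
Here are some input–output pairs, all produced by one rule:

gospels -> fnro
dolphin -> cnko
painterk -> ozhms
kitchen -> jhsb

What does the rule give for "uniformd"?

Looking at the pairs, the operation is to delete the last 3 characters, then shift every letter 1 place backward in the alphabet (wrapping around).
So "uniformd" becomes "tmhen".

tmhen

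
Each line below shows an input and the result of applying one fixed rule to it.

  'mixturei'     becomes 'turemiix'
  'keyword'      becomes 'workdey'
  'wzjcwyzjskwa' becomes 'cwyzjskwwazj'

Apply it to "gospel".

The rule is to swap the first and last characters, then move the first 3 characters to the end (rotate left by 3).
Starting from "gospel": after the first operation, "lospeg"; after the second, "peglos".

peglos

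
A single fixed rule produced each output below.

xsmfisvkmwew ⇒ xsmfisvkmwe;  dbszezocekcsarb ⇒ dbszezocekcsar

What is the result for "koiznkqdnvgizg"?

What's happening: delete the last character.
On "koiznkqdnvgizg" that produces "koiznkqdnvgiz".

koiznkqdnvgiz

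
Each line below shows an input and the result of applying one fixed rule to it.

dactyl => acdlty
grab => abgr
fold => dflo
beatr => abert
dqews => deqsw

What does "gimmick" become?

What's happening: sort the characters into alphabetical order.
Applying that to "gimmick" gives "cgiikmm".

cgiikmm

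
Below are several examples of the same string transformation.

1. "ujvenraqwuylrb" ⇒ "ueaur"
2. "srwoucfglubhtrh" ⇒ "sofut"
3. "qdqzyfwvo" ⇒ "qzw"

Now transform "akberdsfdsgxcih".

Rule — keep one character in every 3, starting at position 1 (positions 1st, 4th, 7th, ...).
Applying that to "akberdsfdsgxcih" gives "aessc".

aessc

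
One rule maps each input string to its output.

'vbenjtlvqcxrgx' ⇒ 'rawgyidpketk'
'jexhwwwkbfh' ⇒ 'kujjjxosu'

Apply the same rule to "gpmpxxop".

The pattern: delete the first 2 characters, then shift every letter 13 places forward in the alphabet (wrapping around) — i.e. ROT13.
So "gpmpxxop" becomes "zckkbc".

zckkbc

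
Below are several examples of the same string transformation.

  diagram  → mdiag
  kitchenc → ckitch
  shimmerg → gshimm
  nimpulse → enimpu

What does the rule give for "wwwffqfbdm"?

mwwwffqf

Each output is the input with this applied: move the last character to the front, then delete the last 2 characters.
For "wwwffqfbdm", step one produces "mwwwffqfbd"; step two turns that into "mwwwffqf".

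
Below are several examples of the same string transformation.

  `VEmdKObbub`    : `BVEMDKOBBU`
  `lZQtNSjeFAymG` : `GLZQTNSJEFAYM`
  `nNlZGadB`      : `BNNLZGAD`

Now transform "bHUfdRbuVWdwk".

KBHUFDRBUVWDW

Rule — move the last character to the front, then convert every letter to uppercase.
Working it through for "bHUfdRbuVWdwk": intermediate "kbHUfdRbuVWdw", final "KBHUFDRBUVWDW".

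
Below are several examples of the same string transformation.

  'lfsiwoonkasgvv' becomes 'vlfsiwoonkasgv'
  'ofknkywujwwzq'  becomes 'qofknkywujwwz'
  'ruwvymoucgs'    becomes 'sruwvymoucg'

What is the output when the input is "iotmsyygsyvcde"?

eiotmsyygsyvcd

The rule is to move the last character to the front.
Applying that to "iotmsyygsyvcde" gives "eiotmsyygsyvcd".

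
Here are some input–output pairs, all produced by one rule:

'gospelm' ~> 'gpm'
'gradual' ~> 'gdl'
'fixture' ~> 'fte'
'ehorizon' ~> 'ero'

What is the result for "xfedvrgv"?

xdg

Looking at the pairs, the operation is to keep one character in every 3, starting at position 1 (positions 1st, 4th, 7th, ...).
"xfedvrgv" → "xdg".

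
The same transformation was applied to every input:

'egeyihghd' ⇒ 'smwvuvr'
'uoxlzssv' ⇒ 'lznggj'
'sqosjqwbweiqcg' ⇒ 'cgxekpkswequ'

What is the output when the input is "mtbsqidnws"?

pgewrbkg

Rule — delete the first 2 characters, then shift every letter 12 places backward in the alphabet (wrapping around).
For "mtbsqidnws", step one produces "bsqidnws"; step two turns that into "pgewrbkg".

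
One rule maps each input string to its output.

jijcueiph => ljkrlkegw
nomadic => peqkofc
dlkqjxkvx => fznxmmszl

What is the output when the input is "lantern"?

npctpgv

Rule — take characters alternately from the front and the back (1st, last, 2nd, 2nd-last, ...), then shift every letter 2 places forward in the alphabet (wrapping around).
"lantern" → "lnarnet" → "npctpgv".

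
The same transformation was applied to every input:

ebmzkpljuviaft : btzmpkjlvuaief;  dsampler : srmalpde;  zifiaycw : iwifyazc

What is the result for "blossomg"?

lgsoosbm

Each output is the input with this applied: swap the first and last characters, then swap each adjacent pair of characters (1↔2, 3↔4, ...).
On "blossomg": the first step gives "glossomb", and the second then gives "lgsoosbm".
(Check on "zifiaycw": → "wifiaycz" → "iwifyazc" ✓)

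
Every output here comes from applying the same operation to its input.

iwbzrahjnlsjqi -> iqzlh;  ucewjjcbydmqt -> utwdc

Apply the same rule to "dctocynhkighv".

The pattern: keep one character in every 3, starting at position 1 (positions 1st, 4th, 7th, ...), then take characters alternately from the front and the back (1st, last, 2nd, 2nd-last, ...).
Working it through for "dctocynhkighv": intermediate "doniv", final "dvoin".
(Check on "ucewjjcbydmqt": → "uwcdt" → "utwdc" ✓)

dvoin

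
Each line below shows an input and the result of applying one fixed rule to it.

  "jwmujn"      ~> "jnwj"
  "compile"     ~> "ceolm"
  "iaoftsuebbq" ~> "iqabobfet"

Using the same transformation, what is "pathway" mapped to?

Each output is the input with this applied: take characters alternately from the front and the back (1st, last, 2nd, 2nd-last, ...), then delete the last 2 characters.
Applying both steps to "pathway": "pyaatwh", then "pyaat".

pyaat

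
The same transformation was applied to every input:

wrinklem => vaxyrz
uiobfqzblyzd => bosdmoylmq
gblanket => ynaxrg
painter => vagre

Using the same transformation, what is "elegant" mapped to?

rtnag

Rule — delete the first 2 characters, then shift every letter 13 places forward in the alphabet (wrapping around) — i.e. ROT13.
Applying that to "elegant" gives "rtnag".
(Check on "painter": → "inter" → "vagre" ✓)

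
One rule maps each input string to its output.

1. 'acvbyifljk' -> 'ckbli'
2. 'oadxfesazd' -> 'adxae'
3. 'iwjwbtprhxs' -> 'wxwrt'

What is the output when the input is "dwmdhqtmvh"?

What's happening: keep every other character starting from the second (positions 2nd, 4th, 6th, ...), then take characters alternately from the front and the back (1st, last, 2nd, 2nd-last, ...).
"dwmdhqtmvh" → "whdmq".

whdmq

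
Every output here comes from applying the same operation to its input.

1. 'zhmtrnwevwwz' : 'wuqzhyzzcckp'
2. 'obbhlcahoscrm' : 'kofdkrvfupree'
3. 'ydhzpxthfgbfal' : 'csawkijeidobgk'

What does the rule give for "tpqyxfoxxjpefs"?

bairaamshivwst

Looking at the pairs, the operation is to move the first 3 characters to the end (rotate left by 3), then shift every letter 3 places forward in the alphabet (wrapping around).
Applying both steps to "tpqyxfoxxjpefs": "yxfoxxjpefstpq", then "bairaamshivwst".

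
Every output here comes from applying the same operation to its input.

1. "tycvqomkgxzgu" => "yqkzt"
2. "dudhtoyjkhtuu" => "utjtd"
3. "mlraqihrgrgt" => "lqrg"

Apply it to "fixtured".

The transformation: move the first character to the end, then keep one character in every 3, starting at position 1 (positions 1st, 4th, 7th, ...).
On "fixtured": the first step gives "ixturedf", and the second then gives "iud".

iud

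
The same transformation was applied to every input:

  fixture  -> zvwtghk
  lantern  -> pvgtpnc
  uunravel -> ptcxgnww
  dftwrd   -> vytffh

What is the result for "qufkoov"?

hmqqxsw

Looking at the pairs, the operation is to move the first 2 characters to the end (rotate left by 2), then shift every letter 2 places forward in the alphabet (wrapping around).
Applying both steps to "qufkoov": "fkoovqu", then "hmqqxsw".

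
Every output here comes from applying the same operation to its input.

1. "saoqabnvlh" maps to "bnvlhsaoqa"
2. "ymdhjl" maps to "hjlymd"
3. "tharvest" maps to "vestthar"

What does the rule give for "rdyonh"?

onhrdy

Looking at the pairs, the operation is to swap the front and back halves of the string.
Doing the same to "rdyonh": "onhrdy".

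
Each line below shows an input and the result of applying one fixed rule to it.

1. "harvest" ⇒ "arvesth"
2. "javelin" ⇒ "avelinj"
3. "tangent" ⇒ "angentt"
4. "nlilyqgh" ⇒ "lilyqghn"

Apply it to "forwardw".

orwardwf

The rule is to move the first character to the end.
On "forwardw" that produces "orwardwf".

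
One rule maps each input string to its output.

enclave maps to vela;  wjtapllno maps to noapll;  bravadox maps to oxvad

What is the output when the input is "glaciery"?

The pattern: delete the first 3 characters, then move the last 2 characters to the front (rotate right by 2).
"glaciery" → "ciery" → "rycie".
(Check on "enclave": → "lave" → "vela" ✓)

rycie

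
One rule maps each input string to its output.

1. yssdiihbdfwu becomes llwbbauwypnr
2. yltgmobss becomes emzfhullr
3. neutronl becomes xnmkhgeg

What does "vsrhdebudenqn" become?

Looking at the pairs, the operation is to shift every letter 7 places backward in the alphabet (wrapping around), then move the first character to the end.
Starting from "vsrhdebudenqn": after the first operation, "olkawxunwxgjg"; after the second, "lkawxunwxgjgo".

lkawxunwxgjgo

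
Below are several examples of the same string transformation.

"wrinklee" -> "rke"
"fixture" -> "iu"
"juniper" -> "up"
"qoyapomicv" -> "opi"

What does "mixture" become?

iu

The transformation: keep one character in every 3, starting at position 2 (positions 2nd, 5th, 8th, ...).
For "mixture" the result is "iu".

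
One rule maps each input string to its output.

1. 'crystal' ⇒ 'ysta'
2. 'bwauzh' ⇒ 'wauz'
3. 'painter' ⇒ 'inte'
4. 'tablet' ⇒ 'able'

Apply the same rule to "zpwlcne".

wlcn

Each output is the input with this applied: move the last character to the front, then keep only the last 4 characters.
"zpwlcne" → "wlcn".
(Check on "tablet": → "ttable" → "able" ✓)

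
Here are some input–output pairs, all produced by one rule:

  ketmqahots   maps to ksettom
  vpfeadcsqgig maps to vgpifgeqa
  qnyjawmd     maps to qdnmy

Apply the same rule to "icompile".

Looking at the pairs, the operation is to take characters alternately from the front and the back (1st, last, 2nd, 2nd-last, ...), then delete the last 3 characters.
"icompile" → "iecloimp" → "ieclo".

ieclo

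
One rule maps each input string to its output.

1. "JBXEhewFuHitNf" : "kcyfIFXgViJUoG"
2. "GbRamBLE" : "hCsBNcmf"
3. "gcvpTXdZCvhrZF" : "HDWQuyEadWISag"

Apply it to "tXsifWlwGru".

UyTJGxMXhSV

Looking at the pairs, the operation is to shift every letter 1 place forward in the alphabet (wrapping around), then flip the case of every letter.
For "tXsifWlwGru" the result is "UyTJGxMXhSV".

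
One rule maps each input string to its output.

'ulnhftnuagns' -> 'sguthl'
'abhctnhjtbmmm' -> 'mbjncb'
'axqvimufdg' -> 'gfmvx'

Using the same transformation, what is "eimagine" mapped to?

eiai

Each output is the input with this applied: keep every other character starting from the second (positions 2nd, 4th, 6th, ...), then reverse the string.
Working it through for "eimagine": intermediate "iaie", final "eiai".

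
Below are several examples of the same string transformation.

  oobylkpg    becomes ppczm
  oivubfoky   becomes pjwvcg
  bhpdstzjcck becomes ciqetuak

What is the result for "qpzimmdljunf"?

rqajnnemk

In each case the input is transformed by: shift every letter 1 place forward in the alphabet (wrapping around), then delete the last 3 characters.
For "qpzimmdljunf", step one produces "rqajnnemkvog"; step two turns that into "rqajnnemk".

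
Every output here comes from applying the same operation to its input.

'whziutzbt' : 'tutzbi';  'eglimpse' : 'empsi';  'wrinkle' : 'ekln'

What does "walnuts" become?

sutn

Rule — delete the first 3 characters, then swap the first and last characters.
Working it through for "walnuts": intermediate "nuts", final "sutn".
(Check on "whziutzbt": → "iutzbt" → "tutzbi" ✓)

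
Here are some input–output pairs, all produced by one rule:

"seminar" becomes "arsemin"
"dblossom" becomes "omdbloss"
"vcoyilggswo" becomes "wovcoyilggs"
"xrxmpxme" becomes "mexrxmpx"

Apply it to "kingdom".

omkingd

The transformation: move the last 2 characters to the front (rotate right by 2).
So "kingdom" becomes "omkingd".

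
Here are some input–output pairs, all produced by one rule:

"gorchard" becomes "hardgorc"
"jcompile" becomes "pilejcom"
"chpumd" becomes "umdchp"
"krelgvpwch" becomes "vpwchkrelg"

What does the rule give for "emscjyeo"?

jyeoemsc

Rule — swap the front and back halves of the string.
Applying that to "emscjyeo" gives "jyeoemsc".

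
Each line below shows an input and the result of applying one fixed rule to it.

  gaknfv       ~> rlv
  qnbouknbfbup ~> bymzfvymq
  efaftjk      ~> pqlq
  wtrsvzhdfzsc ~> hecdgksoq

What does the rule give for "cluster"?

The transformation: delete the last 3 characters, then shift every letter 11 places forward in the alphabet (wrapping around).
Working it through for "cluster": intermediate "clus", final "nwfd".
(Check on "qnbouknbfbup": → "qnbouknbf" → "bymzfvymq" ✓)

nwfd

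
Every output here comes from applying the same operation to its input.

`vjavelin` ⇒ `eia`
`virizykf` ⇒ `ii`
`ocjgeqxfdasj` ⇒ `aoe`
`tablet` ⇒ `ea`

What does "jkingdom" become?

oi

Each output is the input with this applied: swap the front and back halves of the string, then keep only the vowels.
Starting from "jkingdom": after the first operation, "gdomjkin"; after the second, "oi".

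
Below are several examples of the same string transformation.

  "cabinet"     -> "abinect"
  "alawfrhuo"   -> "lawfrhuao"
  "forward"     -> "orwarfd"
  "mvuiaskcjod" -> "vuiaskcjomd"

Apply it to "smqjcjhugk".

mqjcjhugsk

Each output is the input with this applied: swap the first and last characters, then move the first character to the end.
Starting from "smqjcjhugk": after the first operation, "kmqjcjhugs"; after the second, "mqjcjhugsk".
(Check on "cabinet": → "tabinec" → "abinect" ✓)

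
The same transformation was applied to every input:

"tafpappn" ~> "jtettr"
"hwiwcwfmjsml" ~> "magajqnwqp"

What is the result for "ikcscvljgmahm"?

What's happening: shift every letter 4 places forward in the alphabet (wrapping around), then delete the first 2 characters.
For "ikcscvljgmahm" the result is "gwgzpnkqelq".

gwgzpnkqelq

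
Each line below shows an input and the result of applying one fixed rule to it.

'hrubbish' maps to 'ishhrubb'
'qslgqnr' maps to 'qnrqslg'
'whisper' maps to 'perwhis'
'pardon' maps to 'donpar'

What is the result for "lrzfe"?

zfelr

The pattern: move the last 3 characters to the front (rotate right by 3).
Doing the same to "lrzfe": "zfelr".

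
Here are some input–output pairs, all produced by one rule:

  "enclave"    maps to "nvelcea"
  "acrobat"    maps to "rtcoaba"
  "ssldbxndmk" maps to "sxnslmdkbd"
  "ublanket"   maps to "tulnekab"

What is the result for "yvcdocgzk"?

Looking at the pairs, the operation is to sort the characters into reverse alphabetical order, then swap each adjacent pair of characters (1↔2, 3↔4, ...).
On "yvcdocgzk" that produces "yzovgkcdc".

yzovgkcdc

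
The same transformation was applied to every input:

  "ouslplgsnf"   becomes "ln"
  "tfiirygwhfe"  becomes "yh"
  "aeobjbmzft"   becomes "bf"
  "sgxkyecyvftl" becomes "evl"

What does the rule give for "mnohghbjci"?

hc

In each case the input is transformed by: delete the first 3 characters, then keep one character in every 3, starting at position 3 (positions 3rd, 6th, 9th, ...).
Applying both steps to "mnohghbjci": "hghbjci", then "hc".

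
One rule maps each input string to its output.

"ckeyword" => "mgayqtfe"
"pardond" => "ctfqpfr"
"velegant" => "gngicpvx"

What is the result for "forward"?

qtyctfh

What's happening: shift every letter 2 places forward in the alphabet (wrapping around), then move the first character to the end.
"forward" → "hqtyctf" → "qtyctfh".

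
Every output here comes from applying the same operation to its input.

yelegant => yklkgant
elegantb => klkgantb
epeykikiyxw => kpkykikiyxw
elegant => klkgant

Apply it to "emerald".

kmkrald

Looking at the pairs, the operation is to replace every "e" with "k".
On "emerald" that produces "kmkrald".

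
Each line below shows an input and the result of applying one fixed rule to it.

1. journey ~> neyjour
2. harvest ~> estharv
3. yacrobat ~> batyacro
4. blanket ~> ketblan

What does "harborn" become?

The pattern: move the last 3 characters to the front (rotate right by 3).
For "harborn" the result is "ornharb".

ornharb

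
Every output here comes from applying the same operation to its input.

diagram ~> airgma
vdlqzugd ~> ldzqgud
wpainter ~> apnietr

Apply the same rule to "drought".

orguth

The transformation: delete the first character, then swap each adjacent pair of characters (1↔2, 3↔4, ...).
For "drought", step one produces "rought"; step two turns that into "orguth".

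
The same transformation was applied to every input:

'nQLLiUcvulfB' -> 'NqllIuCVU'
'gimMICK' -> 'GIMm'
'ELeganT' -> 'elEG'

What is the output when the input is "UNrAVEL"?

unRa

The transformation: delete the last 3 characters, then flip the case of every letter.
Working it through for "UNrAVEL": intermediate "UNrA", final "unRa".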